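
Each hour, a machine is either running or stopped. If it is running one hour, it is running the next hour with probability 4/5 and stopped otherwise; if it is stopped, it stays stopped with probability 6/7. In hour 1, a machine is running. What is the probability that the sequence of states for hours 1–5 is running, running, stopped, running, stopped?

Hour 1 is given. For each transition, use the conditional probability from the current state:
P(running | running) = 4/5; P(stopped | running) = 1/5; P(running | stopped) = 1/7; P(stopped | running) = 1/5.
P = 4/5 × 1/5 × 1/7 × 1/5 = 4/875.

4/875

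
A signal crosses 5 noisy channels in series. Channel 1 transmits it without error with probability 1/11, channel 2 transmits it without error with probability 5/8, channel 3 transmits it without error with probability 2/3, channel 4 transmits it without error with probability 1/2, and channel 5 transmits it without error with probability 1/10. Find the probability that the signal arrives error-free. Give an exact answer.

1/528

Multiplying along the chain,
P = 1/11 × 5/8 × 2/3 × 1/2 × 1/10 = 10/5280 = 1/528.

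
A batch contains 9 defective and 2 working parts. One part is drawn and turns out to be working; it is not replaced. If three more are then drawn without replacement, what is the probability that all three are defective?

With the first part removed, 9 defective remain out of 10.
P = 9/10 × 8/9 × 7/8 = 504/720 = 7/10.

7/10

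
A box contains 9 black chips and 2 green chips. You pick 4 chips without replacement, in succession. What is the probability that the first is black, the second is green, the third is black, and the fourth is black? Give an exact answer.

Each draw changes the counts, so multiply the conditional probabilities along the sequence:
P = 9/11 × 2/10 × 8/9 × 7/8 = 1008/7920 = 7/55.

7/55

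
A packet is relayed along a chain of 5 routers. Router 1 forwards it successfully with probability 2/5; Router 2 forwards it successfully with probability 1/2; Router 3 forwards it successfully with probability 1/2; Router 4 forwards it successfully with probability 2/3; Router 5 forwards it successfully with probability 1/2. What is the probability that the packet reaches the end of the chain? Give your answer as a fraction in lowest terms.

Multiplying along the chain,
P = 2/5 × 1/2 × 1/2 × 2/3 × 1/2 = 4/120 = 1/30.

1/30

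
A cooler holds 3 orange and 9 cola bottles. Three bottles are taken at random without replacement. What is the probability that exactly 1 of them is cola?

One ordering (cola drawn first) has probability 9/12 × 3/11 × 2/10 = 54/1320 = 9/220.
There are C(3,1) = 3 such orderings, each equally likely, so P = 3 × 9/220 = 27/220.

27/220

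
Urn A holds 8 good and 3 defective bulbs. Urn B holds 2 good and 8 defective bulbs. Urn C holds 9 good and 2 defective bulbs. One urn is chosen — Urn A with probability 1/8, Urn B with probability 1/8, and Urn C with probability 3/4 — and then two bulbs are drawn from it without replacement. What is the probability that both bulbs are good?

From Urn A: P(both good) = (8/11)(7/10) = 28/55.
From Urn B: P(both good) = (2/10)(1/9) = 1/45.
From Urn C: P(both good) = (9/11)(8/10) = 36/55.
Total probability = (1/8)(28/55) + (1/8)(1/45) + (3/4)(36/55) = 2207/3960.

2207/3960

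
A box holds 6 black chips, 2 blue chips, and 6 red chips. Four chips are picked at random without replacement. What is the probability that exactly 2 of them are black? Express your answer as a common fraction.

60/143

One ordering (black drawn first) has probability 6/14 × 5/13 × 8/12 × 7/11 = 1680/24024 = 10/143.
There are C(4,2) = 6 such orderings, each equally likely, so P = 6 × 10/143 = 60/143.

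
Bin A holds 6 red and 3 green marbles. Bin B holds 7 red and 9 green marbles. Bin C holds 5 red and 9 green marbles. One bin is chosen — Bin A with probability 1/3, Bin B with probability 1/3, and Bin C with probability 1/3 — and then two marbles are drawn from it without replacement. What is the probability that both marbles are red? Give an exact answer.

From Bin A: P(both red) = (6/9)(5/8) = 5/12.
From Bin B: P(both red) = (7/16)(6/15) = 7/40.
From Bin C: P(both red) = (5/14)(4/13) = 10/91.
Total probability = (1/3)(5/12) + (1/3)(7/40) + (1/3)(10/91) = 7661/32760.

7661/32760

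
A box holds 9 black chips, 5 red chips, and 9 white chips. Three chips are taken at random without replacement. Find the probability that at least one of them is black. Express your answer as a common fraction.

P(no black) = 14/23 × 13/22 × 12/21 = 2184/10626 = 52/253.
P(at least one) = 1 − 52/253 = 201/253.

201/253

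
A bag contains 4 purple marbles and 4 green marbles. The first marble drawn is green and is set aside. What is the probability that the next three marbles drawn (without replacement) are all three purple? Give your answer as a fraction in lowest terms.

After the first draw, 4 of the remaining 7 marbles are purple.
P = 4/7 × 3/6 × 2/5 = 24/210 = 4/35.

4/35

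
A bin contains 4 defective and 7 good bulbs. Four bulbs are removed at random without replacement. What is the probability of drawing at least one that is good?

P(no good) = 4/11 × 3/10 × 2/9 × 1/8 = 24/7920 = 1/330.
P(at least one) = 1 − 1/330 = 329/330.

329/330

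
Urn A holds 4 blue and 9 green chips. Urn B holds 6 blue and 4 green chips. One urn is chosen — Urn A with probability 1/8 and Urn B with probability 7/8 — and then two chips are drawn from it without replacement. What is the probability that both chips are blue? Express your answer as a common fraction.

From Urn A: P(both blue) = (4/13)(3/12) = 1/13.
From Urn B: P(both blue) = (6/10)(5/9) = 1/3.
Total probability = (1/8)(1/13) + (7/8)(1/3) = 47/156.

47/156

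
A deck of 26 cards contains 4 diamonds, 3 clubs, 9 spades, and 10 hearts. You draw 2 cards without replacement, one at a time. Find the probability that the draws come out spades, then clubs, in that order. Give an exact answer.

27/650

Chain rule:
P = 9/26 × 3/25 = 27/650.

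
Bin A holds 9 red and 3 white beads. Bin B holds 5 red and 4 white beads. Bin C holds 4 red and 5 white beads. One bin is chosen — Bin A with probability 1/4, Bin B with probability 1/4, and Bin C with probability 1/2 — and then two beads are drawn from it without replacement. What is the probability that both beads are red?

229/792

From Bin A: P(both red) = (9/12)(8/11) = 6/11.
From Bin B: P(both red) = (5/9)(4/8) = 5/18.
From Bin C: P(both red) = (4/9)(3/8) = 1/6.
Total probability = (1/4)(6/11) + (1/4)(5/18) + (1/2)(1/6) = 229/792.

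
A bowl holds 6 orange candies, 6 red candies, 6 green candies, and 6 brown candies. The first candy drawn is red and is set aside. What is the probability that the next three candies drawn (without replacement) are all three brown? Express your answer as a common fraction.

20/1771

After the first draw, 6 of the remaining 23 candies are brown.
P = 6/23 × 5/22 × 4/21 = 120/10626 = 20/1771.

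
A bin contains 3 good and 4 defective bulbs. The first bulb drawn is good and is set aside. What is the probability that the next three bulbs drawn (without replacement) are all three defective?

1/5

With the first bulb removed, 4 defective remain out of 6.
P = 4/6 × 3/5 × 2/4 = 24/120 = 1/5.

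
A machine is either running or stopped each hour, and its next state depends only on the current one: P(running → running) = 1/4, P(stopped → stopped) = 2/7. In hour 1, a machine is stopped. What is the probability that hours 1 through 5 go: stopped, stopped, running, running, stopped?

Hour 1 is given. For each transition, use the conditional probability from the current state:
P(stopped | stopped) = 2/7; P(running | stopped) = 5/7; P(running | running) = 1/4; P(stopped | running) = 3/4.
P = 2/7 × 5/7 × 1/4 × 3/4 = 30/784 = 15/392.

15/392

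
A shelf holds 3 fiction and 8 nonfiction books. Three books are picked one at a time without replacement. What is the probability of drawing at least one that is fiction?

109/165

P(no fiction) = 8/11 × 7/10 × 6/9 = 336/990 = 56/165.
P(at least one) = 1 − 56/165 = 109/165.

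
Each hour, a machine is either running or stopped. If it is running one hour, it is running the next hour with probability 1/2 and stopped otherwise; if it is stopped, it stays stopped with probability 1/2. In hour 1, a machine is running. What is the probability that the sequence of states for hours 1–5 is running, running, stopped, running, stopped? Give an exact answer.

1/16

Hour 1 is given. For each transition, use the conditional probability from the current state:
P(running | running) = 1/2; P(stopped | running) = 1/2; P(running | stopped) = 1/2; P(stopped | running) = 1/2.
P = 1/2 × 1/2 × 1/2 × 1/2 = 1/16.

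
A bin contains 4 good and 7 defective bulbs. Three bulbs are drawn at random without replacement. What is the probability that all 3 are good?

4/165

P(every draw is good) = 4/11 × 3/10 × 2/9 = 24/990 = 4/165.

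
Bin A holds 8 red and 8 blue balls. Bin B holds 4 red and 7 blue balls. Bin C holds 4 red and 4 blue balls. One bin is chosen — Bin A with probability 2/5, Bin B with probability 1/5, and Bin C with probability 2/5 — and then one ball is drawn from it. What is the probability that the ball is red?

From Bin A: P(red) = 8/16.
From Bin B: P(red) = 4/11.
From Bin C: P(red) = 4/8.
Total probability = (2/5)(8/16) + (1/5)(4/11) + (2/5)(4/8) = 26/55.

26/55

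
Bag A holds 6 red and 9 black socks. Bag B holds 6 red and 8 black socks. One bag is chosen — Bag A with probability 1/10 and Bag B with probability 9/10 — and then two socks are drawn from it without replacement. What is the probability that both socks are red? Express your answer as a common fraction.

74/455

From Bag A: P(both red) = (6/15)(5/14) = 1/7.
From Bag B: P(both red) = (6/14)(5/13) = 15/91.
Total probability = (1/10)(1/7) + (9/10)(15/91) = 74/455.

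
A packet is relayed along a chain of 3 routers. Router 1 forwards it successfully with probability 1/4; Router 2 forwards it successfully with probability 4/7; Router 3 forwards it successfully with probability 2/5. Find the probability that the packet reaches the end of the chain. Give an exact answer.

2/35

The events are sequential, so multiply the conditional probabilities:
P = 1/4 × 4/7 × 2/5 = 8/140 = 2/35.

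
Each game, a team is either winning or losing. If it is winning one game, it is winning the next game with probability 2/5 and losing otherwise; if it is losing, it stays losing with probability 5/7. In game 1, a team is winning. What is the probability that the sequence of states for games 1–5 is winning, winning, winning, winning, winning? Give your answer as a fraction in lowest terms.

16/625

Game 1 is given. For each transition, use the conditional probability from the current state:
P(winning | winning) = 2/5; P(winning | winning) = 2/5; P(winning | winning) = 2/5; P(winning | winning) = 2/5.
P = 2/5 × 2/5 × 2/5 × 2/5 = 16/625.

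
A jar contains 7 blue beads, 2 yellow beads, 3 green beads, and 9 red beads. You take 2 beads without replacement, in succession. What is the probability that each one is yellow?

P(all yellow) = 2/21 × 1/20 = 2/420 = 1/210.

1/210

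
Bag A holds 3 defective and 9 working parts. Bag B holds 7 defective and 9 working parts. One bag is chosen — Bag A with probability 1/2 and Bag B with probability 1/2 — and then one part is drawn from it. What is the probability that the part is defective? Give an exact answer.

From Bag A: P(defective) = 3/12.
From Bag B: P(defective) = 7/16.
Total probability = (1/2)(3/12) + (1/2)(7/16) = 11/32.

11/32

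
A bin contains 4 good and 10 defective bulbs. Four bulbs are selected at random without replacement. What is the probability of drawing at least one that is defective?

P(no defective) = 4/14 × 3/13 × 2/12 × 1/11 = 24/24024 = 1/1001.
P(at least one) = 1 − 1/1001 = 1000/1001.

1000/1001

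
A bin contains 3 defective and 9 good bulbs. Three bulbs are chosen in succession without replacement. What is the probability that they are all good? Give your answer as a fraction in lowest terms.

21/55

P(all good) = 9/12 × 8/11 × 7/10 = 504/1320 = 21/55.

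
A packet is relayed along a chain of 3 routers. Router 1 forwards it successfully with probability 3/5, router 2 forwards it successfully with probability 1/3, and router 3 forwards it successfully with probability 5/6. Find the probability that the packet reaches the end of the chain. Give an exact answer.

The events are sequential, so multiply the conditional probabilities:
P = 3/5 × 1/3 × 5/6 = 15/90 = 1/6.

1/6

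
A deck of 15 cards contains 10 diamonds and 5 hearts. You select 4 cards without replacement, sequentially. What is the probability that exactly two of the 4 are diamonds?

30/91

One ordering (diamonds drawn first) has probability 10/15 × 9/14 × 5/13 × 4/12 = 1800/32760 = 5/91.
There are C(4,2) = 6 such orderings, each equally likely, so P = 6 × 5/91 = 30/91.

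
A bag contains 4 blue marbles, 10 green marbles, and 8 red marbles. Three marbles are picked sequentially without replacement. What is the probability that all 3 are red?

2/55

P(all red) = 8/22 × 7/21 × 6/20 = 336/9240 = 2/55.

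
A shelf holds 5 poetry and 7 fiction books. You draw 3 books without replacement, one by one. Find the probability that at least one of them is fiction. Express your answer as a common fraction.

21/22

P(no fiction) = 5/12 × 4/11 × 3/10 = 60/1320 = 1/22.
P(at least one) = 1 − 1/22 = 21/22.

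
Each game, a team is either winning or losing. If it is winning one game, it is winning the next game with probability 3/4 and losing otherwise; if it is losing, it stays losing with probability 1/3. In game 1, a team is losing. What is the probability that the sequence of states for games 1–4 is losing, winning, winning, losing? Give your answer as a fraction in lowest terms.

1/8

Game 1 is given. For each transition, use the conditional probability from the current state:
P(winning | losing) = 2/3; P(winning | winning) = 3/4; P(losing | winning) = 1/4.
P = 2/3 × 3/4 × 1/4 = 6/48 = 1/8.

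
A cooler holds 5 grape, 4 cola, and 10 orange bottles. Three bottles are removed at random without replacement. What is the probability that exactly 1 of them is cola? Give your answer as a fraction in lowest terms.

One ordering (cola drawn first) has probability 4/19 × 15/18 × 14/17 = 840/5814 = 140/969.
There are C(3,1) = 3 such orderings, each equally likely, so P = 3 × 140/969 = 140/323.

140/323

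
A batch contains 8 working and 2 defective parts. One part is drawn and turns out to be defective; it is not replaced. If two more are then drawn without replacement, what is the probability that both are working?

After the first draw, 8 of the remaining 9 parts are working.
P = 8/9 × 7/8 = 56/72 = 7/9.

7/9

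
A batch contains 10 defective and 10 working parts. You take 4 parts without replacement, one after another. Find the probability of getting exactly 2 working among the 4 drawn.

135/323

One ordering (working drawn first) has probability 10/20 × 9/19 × 10/18 × 9/17 = 8100/116280 = 45/646.
There are C(4,2) = 6 such orderings, each equally likely, so P = 6 × 45/646 = 135/323.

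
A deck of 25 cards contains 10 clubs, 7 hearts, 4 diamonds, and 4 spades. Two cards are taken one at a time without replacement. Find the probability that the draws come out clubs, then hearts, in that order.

7/60

Each draw changes the counts, so multiply the conditional probabilities along the sequence:
P = 10/25 × 7/24 = 70/600 = 7/60.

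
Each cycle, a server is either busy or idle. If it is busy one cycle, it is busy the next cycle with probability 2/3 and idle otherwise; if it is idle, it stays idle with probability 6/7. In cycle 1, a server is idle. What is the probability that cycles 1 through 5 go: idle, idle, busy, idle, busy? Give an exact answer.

2/343

Cycle 1 is given. For each transition, use the conditional probability from the current state:
P(idle | idle) = 6/7; P(busy | idle) = 1/7; P(idle | busy) = 1/3; P(busy | idle) = 1/7.
P = 6/7 × 1/7 × 1/3 × 1/7 = 6/1029 = 2/343.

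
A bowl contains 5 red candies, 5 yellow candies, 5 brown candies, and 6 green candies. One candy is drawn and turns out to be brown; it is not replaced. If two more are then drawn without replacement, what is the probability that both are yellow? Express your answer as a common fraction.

With the first candy removed, 5 yellow remain out of 20.
P = 5/20 × 4/19 = 20/380 = 1/19.

1/19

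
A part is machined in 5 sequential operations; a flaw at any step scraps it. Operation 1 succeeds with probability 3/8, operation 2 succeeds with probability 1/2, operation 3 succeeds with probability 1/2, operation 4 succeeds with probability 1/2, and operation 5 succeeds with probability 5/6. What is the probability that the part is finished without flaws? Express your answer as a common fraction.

Multiplying along the chain,
P = 3/8 × 1/2 × 1/2 × 1/2 × 5/6 = 15/384 = 5/128.

5/128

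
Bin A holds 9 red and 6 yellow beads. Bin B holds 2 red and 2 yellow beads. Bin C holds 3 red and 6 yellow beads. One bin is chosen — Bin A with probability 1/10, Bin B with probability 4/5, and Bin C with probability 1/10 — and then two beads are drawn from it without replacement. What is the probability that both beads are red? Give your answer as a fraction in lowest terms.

739/4200

From Bin A: P(both red) = (9/15)(8/14) = 12/35.
From Bin B: P(both red) = (2/4)(1/3) = 1/6.
From Bin C: P(both red) = (3/9)(2/8) = 1/12.
Total probability = (1/10)(12/35) + (4/5)(1/6) + (1/10)(1/12) = 739/4200.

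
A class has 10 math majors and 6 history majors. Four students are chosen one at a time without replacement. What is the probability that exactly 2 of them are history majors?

135/364

One ordering (history majors drawn first) has probability 6/16 × 5/15 × 10/14 × 9/13 = 2700/43680 = 45/728.
There are C(4,2) = 6 such orderings, each equally likely, so P = 6 × 45/728 = 135/364.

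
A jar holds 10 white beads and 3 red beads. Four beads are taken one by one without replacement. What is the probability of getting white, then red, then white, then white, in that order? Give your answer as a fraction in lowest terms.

18/143

Chain rule:
P = 10/13 × 3/12 × 9/11 × 8/10 = 2160/17160 = 18/143.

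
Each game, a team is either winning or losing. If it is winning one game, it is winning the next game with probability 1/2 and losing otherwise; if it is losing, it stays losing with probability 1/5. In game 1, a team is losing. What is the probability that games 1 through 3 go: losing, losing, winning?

Game 1 is given. For each transition, use the conditional probability from the current state:
P(losing | losing) = 1/5; P(winning | losing) = 4/5.
P = 1/5 × 4/5 = 4/25.

4/25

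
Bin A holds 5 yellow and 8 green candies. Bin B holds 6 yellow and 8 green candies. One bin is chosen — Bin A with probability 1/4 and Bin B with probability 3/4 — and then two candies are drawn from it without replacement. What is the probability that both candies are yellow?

From Bin A: P(both yellow) = (5/13)(4/12) = 5/39.
From Bin B: P(both yellow) = (6/14)(5/13) = 15/91.
Total probability = (1/4)(5/39) + (3/4)(15/91) = 85/546.

85/546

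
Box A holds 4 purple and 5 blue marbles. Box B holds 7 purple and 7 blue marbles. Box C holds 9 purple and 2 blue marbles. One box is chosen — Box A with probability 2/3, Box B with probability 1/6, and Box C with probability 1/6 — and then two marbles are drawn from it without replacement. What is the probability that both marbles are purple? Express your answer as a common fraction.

3329/12870

From Box A: P(both purple) = (4/9)(3/8) = 1/6.
From Box B: P(both purple) = (7/14)(6/13) = 3/13.
From Box C: P(both purple) = (9/11)(8/10) = 36/55.
Total probability = (2/3)(1/6) + (1/6)(3/13) + (1/6)(36/55) = 3329/12870.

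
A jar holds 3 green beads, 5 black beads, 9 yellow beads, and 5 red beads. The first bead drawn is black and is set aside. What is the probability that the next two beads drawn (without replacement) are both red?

1/21

After the first draw, 5 of the remaining 21 beads are red.
P = 5/21 × 4/20 = 20/420 = 1/21.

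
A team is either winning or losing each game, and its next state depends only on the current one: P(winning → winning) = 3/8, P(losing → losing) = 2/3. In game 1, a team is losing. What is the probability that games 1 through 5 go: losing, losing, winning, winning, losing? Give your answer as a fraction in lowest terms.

Game 1 is given. For each transition, use the conditional probability from the current state:
P(losing | losing) = 2/3; P(winning | losing) = 1/3; P(winning | winning) = 3/8; P(losing | winning) = 5/8.
P = 2/3 × 1/3 × 3/8 × 5/8 = 30/576 = 5/96.

5/96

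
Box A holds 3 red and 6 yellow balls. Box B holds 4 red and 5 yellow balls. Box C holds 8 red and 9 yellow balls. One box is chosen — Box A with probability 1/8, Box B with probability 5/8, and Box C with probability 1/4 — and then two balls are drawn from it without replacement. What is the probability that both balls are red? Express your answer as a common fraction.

271/1632

From Box A: P(both red) = (3/9)(2/8) = 1/12.
From Box B: P(both red) = (4/9)(3/8) = 1/6.
From Box C: P(both red) = (8/17)(7/16) = 7/34.
Total probability = (1/8)(1/12) + (5/8)(1/6) + (1/4)(7/34) = 271/1632.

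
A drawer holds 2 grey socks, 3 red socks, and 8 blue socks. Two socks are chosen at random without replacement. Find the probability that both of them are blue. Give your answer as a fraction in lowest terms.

P(all blue) = 8/13 × 7/12 = 56/156 = 14/39.

14/39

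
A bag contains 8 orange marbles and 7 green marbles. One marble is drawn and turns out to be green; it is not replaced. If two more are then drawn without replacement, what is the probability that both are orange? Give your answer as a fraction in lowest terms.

4/13

After the first draw, 8 of the remaining 14 marbles are orange.
P = 8/14 × 7/13 = 56/182 = 4/13.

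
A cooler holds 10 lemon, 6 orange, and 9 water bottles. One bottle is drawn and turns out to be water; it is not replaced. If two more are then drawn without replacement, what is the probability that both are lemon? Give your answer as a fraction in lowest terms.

With the first bottle removed, 10 lemon remain out of 24.
P = 10/24 × 9/23 = 90/552 = 15/92.

15/92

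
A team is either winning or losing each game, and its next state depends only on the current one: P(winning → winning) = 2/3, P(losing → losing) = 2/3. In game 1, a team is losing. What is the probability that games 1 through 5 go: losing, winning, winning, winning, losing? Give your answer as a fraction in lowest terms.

Game 1 is given. For each transition, use the conditional probability from the current state:
P(winning | losing) = 1/3; P(winning | winning) = 2/3; P(winning | winning) = 2/3; P(losing | winning) = 1/3.
P = 1/3 × 2/3 × 2/3 × 1/3 = 4/81.

4/81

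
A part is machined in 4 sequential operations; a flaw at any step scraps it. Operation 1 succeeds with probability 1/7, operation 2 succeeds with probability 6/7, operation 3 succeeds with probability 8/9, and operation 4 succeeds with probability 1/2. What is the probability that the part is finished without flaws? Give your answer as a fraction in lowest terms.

Each stage is reached only if all earlier stages succeed, so
P = 1/7 × 6/7 × 8/9 × 1/2 = 48/882 = 8/147.

8/147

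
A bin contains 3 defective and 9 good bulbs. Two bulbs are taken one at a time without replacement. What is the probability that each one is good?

6/11

P = 9/12 × 8/11 = 72/132 = 6/11.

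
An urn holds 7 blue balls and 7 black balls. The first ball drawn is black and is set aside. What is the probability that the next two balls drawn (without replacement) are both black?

5/26

With the first ball removed, 6 black remain out of 13.
P = 6/13 × 5/12 = 30/156 = 5/26.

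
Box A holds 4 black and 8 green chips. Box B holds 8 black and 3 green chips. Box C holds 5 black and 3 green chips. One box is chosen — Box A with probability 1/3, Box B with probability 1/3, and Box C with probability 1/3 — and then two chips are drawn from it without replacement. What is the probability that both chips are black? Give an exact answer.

From Box A: P(both black) = (4/12)(3/11) = 1/11.
From Box B: P(both black) = (8/11)(7/10) = 28/55.
From Box C: P(both black) = (5/8)(4/7) = 5/14.
Total probability = (1/3)(1/11) + (1/3)(28/55) + (1/3)(5/14) = 67/210.

67/210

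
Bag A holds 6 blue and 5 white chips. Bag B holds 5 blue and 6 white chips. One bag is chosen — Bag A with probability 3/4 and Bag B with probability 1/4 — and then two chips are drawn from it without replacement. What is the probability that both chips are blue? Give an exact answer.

From Bag A: P(both blue) = (6/11)(5/10) = 3/11.
From Bag B: P(both blue) = (5/11)(4/10) = 2/11.
Total probability = (3/4)(3/11) + (1/4)(2/11) = 1/4.

1/4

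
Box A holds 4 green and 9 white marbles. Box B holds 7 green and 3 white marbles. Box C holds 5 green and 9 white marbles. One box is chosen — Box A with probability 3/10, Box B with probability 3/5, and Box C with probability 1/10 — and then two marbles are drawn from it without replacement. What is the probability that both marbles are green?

From Box A: P(both green) = (4/13)(3/12) = 1/13.
From Box B: P(both green) = (7/10)(6/9) = 7/15.
From Box C: P(both green) = (5/14)(4/13) = 10/91.
Total probability = (3/10)(1/13) + (3/5)(7/15) + (1/10)(10/91) = 1429/4550.

1429/4550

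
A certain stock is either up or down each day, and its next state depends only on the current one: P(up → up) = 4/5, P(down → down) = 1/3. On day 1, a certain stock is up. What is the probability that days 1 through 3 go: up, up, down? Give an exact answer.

Day 1 is given. For each transition, use the conditional probability from the current state:
P(up | up) = 4/5; P(down | up) = 1/5.
P = 4/5 × 1/5 = 4/25.

4/25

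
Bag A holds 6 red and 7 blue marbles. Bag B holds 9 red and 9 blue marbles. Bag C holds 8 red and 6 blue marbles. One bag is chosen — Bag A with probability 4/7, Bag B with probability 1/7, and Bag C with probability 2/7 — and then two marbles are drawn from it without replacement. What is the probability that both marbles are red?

From Bag A: P(both red) = (6/13)(5/12) = 5/26.
From Bag B: P(both red) = (9/18)(8/17) = 4/17.
From Bag C: P(both red) = (8/14)(7/13) = 4/13.
Total probability = (4/7)(5/26) + (1/7)(4/17) + (2/7)(4/13) = 358/1547.

358/1547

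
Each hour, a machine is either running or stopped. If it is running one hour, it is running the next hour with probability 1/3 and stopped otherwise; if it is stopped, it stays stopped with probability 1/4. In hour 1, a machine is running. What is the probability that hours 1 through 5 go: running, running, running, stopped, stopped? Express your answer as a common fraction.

1/54

Hour 1 is given. For each transition, use the conditional probability from the current state:
P(running | running) = 1/3; P(running | running) = 1/3; P(stopped | running) = 2/3; P(stopped | stopped) = 1/4.
P = 1/3 × 1/3 × 2/3 × 1/4 = 2/108 = 1/54.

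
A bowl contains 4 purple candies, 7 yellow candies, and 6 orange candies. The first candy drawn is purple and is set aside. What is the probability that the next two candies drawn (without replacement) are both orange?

1/8

After the first draw, 6 of the remaining 16 candies are orange.
P = 6/16 × 5/15 = 30/240 = 1/8.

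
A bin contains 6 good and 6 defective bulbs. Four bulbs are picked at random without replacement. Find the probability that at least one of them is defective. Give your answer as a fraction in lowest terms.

P(no defective) = 6/12 × 5/11 × 4/10 × 3/9 = 360/11880 = 1/33.
P(at least one) = 1 − 1/33 = 32/33.

32/33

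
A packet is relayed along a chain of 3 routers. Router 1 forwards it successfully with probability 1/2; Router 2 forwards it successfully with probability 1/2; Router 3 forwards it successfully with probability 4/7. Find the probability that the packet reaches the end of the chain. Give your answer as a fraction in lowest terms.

1/7

Multiplying along the chain,
P = 1/2 × 1/2 × 4/7 = 4/28 = 1/7.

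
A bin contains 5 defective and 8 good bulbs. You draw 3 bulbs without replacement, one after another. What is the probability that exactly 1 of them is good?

One ordering (good drawn first) has probability 8/13 × 5/12 × 4/11 = 160/1716 = 40/429.
There are C(3,1) = 3 such orderings, each equally likely, so P = 3 × 40/429 = 40/143.

40/143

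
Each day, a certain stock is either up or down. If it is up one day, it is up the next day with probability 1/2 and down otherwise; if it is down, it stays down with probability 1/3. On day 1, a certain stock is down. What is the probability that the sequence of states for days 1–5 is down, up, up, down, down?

1/18

Day 1 is given. For each transition, use the conditional probability from the current state:
P(up | down) = 2/3; P(up | up) = 1/2; P(down | up) = 1/2; P(down | down) = 1/3.
P = 2/3 × 1/2 × 1/2 × 1/3 = 2/36 = 1/18.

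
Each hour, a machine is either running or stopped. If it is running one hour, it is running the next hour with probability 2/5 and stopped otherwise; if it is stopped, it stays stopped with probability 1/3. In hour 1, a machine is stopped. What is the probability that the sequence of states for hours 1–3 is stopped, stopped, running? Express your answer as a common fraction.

Hour 1 is given. For each transition, use the conditional probability from the current state:
P(stopped | stopped) = 1/3; P(running | stopped) = 2/3.
P = 1/3 × 2/3 = 2/9.

2/9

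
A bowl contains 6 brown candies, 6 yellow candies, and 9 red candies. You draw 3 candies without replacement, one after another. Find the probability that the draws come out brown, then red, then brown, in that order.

9/266

Chain rule:
P = 6/21 × 9/20 × 5/19 = 270/7980 = 9/266.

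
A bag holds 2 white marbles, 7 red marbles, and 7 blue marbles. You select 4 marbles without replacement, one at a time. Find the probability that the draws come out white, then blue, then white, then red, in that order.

Chain rule:
P = 2/16 × 7/15 × 1/14 × 7/13 = 98/43680 = 7/3120.

7/3120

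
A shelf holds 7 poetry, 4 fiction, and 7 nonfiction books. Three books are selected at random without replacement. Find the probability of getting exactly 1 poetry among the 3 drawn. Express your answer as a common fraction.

385/816

One ordering (poetry drawn first) has probability 7/18 × 11/17 × 10/16 = 770/4896 = 385/2448.
There are C(3,1) = 3 such orderings, each equally likely, so P = 3 × 385/2448 = 385/816.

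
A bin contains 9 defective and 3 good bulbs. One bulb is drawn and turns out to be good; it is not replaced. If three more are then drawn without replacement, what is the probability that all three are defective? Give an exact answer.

With the first bulb removed, 9 defective remain out of 11.
P = 9/11 × 8/10 × 7/9 = 504/990 = 28/55.

28/55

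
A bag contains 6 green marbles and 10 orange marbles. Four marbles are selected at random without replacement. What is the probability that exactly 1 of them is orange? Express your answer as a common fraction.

10/91

One ordering (orange drawn first) has probability 10/16 × 6/15 × 5/14 × 4/13 = 1200/43680 = 5/182.
There are C(4,1) = 4 such orderings, each equally likely, so P = 4 × 5/182 = 10/91.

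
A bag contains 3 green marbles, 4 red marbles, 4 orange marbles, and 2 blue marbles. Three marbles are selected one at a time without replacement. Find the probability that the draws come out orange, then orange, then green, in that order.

Chain rule:
P = 4/13 × 3/12 × 3/11 = 36/1716 = 3/143.

3/143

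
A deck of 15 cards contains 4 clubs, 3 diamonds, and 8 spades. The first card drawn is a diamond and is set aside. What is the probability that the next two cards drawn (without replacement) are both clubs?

After the first draw, 4 of the remaining 14 cards are clubs.
P = 4/14 × 3/13 = 12/182 = 6/91.

6/91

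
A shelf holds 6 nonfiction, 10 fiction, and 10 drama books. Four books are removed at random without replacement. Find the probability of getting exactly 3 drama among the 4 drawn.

192/1495

One ordering (drama drawn first) has probability 10/26 × 9/25 × 8/24 × 16/23 = 11520/358800 = 48/1495.
There are C(4,3) = 4 such orderings, each equally likely, so P = 4 × 48/1495 = 192/1495.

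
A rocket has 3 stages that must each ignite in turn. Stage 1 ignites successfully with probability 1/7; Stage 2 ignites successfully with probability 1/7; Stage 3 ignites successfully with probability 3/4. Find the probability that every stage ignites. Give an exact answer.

Each stage is reached only if all earlier stages succeed, so
P = 1/7 × 1/7 × 3/4 = 3/196.

3/196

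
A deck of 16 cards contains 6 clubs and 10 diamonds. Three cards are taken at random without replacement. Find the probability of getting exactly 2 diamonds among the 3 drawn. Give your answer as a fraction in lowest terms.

27/56

One ordering (diamonds drawn first) has probability 10/16 × 9/15 × 6/14 = 540/3360 = 9/56.
There are C(3,2) = 3 such orderings, each equally likely, so P = 3 × 9/56 = 27/56.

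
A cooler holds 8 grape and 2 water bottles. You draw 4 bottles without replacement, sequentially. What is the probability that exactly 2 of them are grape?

One ordering (grape drawn first) has probability 8/10 × 7/9 × 2/8 × 1/7 = 112/5040 = 1/45.
There are C(4,2) = 6 such orderings, each equally likely, so P = 6 × 1/45 = 2/15.

2/15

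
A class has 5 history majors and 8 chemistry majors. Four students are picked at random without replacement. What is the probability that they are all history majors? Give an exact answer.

P(all history majors) = 5/13 × 4/12 × 3/11 × 2/10 = 120/17160 = 1/143.

1/143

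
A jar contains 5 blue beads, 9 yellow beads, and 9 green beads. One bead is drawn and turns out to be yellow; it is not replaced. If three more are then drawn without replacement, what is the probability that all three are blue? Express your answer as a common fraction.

1/154

After the first draw, 5 of the remaining 22 beads are blue.
P = 5/22 × 4/21 × 3/20 = 60/9240 = 1/154.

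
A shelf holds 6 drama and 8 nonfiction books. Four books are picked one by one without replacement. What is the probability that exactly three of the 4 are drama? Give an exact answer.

One ordering (drama drawn first) has probability 6/14 × 5/13 × 4/12 × 8/11 = 960/24024 = 40/1001.
There are C(4,3) = 4 such orderings, each equally likely, so P = 4 × 40/1001 = 160/1001.

160/1001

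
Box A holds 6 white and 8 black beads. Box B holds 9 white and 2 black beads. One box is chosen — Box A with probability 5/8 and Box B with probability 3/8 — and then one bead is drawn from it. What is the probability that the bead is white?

177/308

From Box A: P(white) = 6/14.
From Box B: P(white) = 9/11.
Total probability = (5/8)(6/14) + (3/8)(9/11) = 177/308.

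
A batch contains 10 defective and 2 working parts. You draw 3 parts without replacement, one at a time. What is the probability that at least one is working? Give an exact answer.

5/11

P(no working) = 10/12 × 9/11 × 8/10 = 720/1320 = 6/11.
P(at least one) = 1 − 6/11 = 5/11.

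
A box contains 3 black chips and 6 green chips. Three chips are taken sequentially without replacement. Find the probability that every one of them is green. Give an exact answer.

5/21

P(every draw is green) = 6/9 × 5/8 × 4/7 = 120/504 = 5/21.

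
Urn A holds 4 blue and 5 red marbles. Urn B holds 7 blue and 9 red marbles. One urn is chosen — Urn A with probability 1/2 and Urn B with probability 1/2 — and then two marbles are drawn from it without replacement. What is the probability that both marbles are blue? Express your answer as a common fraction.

41/240

From Urn A: P(both blue) = (4/9)(3/8) = 1/6.
From Urn B: P(both blue) = (7/16)(6/15) = 7/40.
Total probability = (1/2)(1/6) + (1/2)(7/40) = 41/240.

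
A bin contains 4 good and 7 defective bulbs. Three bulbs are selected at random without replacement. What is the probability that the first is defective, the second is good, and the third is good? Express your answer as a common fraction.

14/165

Each draw changes the counts, so multiply the conditional probabilities along the sequence:
P = 7/11 × 4/10 × 3/9 = 84/990 = 14/165.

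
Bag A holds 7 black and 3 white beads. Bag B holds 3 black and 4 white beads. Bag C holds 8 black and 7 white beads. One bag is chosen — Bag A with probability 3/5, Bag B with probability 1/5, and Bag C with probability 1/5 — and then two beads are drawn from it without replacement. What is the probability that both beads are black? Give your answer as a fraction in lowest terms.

From Bag A: P(both black) = (7/10)(6/9) = 7/15.
From Bag B: P(both black) = (3/7)(2/6) = 1/7.
From Bag C: P(both black) = (8/15)(7/14) = 4/15.
Total probability = (3/5)(7/15) + (1/5)(1/7) + (1/5)(4/15) = 38/105.

38/105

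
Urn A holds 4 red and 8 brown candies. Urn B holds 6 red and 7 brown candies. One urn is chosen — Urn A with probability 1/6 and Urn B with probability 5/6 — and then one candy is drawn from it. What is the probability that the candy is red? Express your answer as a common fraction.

From Urn A: P(red) = 4/12.
From Urn B: P(red) = 6/13.
Total probability = (1/6)(4/12) + (5/6)(6/13) = 103/234.

103/234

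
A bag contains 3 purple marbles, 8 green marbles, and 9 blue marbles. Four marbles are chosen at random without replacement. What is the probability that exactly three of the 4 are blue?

308/1615

One ordering (blue drawn first) has probability 9/20 × 8/19 × 7/18 × 11/17 = 5544/116280 = 77/1615.
There are C(4,3) = 4 such orderings, each equally likely, so P = 4 × 77/1615 = 308/1615.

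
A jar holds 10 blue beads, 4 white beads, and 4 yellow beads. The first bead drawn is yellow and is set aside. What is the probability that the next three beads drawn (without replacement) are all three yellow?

After the first draw, 3 of the remaining 17 beads are yellow.
P = 3/17 × 2/16 × 1/15 = 6/4080 = 1/680.

1/680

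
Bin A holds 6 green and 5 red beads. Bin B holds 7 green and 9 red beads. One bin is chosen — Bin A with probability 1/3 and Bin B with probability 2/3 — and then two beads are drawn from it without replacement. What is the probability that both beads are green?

From Bin A: P(both green) = (6/11)(5/10) = 3/11.
From Bin B: P(both green) = (7/16)(6/15) = 7/40.
Total probability = (1/3)(3/11) + (2/3)(7/40) = 137/660.

137/660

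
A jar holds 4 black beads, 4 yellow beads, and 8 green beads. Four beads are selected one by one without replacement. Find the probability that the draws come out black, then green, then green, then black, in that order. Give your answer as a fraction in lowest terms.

1/65

Each draw changes the counts, so multiply the conditional probabilities along the sequence:
P = 4/16 × 8/15 × 7/14 × 3/13 = 672/43680 = 1/65.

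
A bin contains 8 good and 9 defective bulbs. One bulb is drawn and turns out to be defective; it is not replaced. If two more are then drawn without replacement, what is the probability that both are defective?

After the first draw, 8 of the remaining 16 bulbs are defective.
P = 8/16 × 7/15 = 56/240 = 7/30.

7/30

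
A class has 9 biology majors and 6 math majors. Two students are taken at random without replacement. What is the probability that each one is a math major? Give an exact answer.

1/7

P(every draw is a math major) = 6/15 × 5/14 = 30/210 = 1/7.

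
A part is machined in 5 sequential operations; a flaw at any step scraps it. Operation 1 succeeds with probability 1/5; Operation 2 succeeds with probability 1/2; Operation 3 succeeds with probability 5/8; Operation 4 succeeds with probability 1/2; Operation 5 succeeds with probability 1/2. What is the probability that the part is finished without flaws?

1/64

Multiplying along the chain,
P = 1/5 × 1/2 × 5/8 × 1/2 × 1/2 = 5/320 = 1/64.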